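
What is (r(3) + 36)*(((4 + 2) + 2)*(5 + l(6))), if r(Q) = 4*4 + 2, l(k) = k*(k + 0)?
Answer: 17712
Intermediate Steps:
l(k) = k**2 (l(k) = k*k = k**2)
r(Q) = 18 (r(Q) = 16 + 2 = 18)
(r(3) + 36)*(((4 + 2) + 2)*(5 + l(6))) = (18 + 36)*(((4 + 2) + 2)*(5 + 6**2)) = 54*((6 + 2)*(5 + 36)) = 54*(8*41) = 54*328 = 17712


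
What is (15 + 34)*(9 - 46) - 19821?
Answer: -21634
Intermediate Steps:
(15 + 34)*(9 - 46) - 19821 = 49*(-37) - 19821 = -1813 - 19821 = -21634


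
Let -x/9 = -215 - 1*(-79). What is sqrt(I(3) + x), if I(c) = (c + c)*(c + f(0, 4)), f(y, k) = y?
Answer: 3*sqrt(138) ≈ 35.242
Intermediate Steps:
x = 1224 (x = -9*(-215 - 1*(-79)) = -9*(-215 + 79) = -9*(-136) = 1224)
I(c) = 2*c**2 (I(c) = (c + c)*(c + 0) = (2*c)*c = 2*c**2)
sqrt(I(3) + x) = sqrt(2*3**2 + 1224) = sqrt(2*9 + 1224) = sqrt(18 + 1224) = sqrt(1242) = 3*sqrt(138)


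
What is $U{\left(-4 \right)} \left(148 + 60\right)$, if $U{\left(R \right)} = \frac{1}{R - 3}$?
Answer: $- \frac{208}{7} \approx -29.714$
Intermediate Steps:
$U{\left(R \right)} = \frac{1}{-3 + R}$
$U{\left(-4 \right)} \left(148 + 60\right) = \frac{148 + 60}{-3 - 4} = \frac{1}{-7} \cdot 208 = \left(- \frac{1}{7}\right) 208 = - \frac{208}{7}$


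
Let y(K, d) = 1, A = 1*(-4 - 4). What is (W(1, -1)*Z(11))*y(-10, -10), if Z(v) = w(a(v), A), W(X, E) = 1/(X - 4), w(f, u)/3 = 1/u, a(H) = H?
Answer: 1/8 ≈ 0.12500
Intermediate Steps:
A = -8 (A = 1*(-8) = -8)
w(f, u) = 3/u
W(X, E) = 1/(-4 + X)
Z(v) = -3/8 (Z(v) = 3/(-8) = 3*(-1/8) = -3/8)
(W(1, -1)*Z(11))*y(-10, -10) = (-3/8/(-4 + 1))*1 = (-3/8/(-3))*1 = -1/3*(-3/8)*1 = (1/8)*1 = 1/8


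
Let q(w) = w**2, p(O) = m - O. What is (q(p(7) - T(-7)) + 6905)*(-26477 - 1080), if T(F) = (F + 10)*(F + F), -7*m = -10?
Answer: -11115667090/49 ≈ -2.2685e+8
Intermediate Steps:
m = 10/7 (m = -1/7*(-10) = 10/7 ≈ 1.4286)
T(F) = 2*F*(10 + F) (T(F) = (10 + F)*(2*F) = 2*F*(10 + F))
p(O) = 10/7 - O
(q(p(7) - T(-7)) + 6905)*(-26477 - 1080) = (((10/7 - 1*7) - 2*(-7)*(10 - 7))**2 + 6905)*(-26477 - 1080) = (((10/7 - 7) - 2*(-7)*3)**2 + 6905)*(-27557) = ((-39/7 - 1*(-42))**2 + 6905)*(-27557) = ((-39/7 + 42)**2 + 6905)*(-27557) = ((255/7)**2 + 6905)*(-27557) = (65025/49 + 6905)*(-27557) = (403370/49)*(-27557) = -11115667090/49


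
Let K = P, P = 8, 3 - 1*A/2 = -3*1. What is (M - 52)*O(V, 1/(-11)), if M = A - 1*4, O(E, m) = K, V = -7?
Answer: -352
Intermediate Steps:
A = 12 (A = 6 - (-6) = 6 - 2*(-3) = 6 + 6 = 12)
K = 8
O(E, m) = 8
M = 8 (M = 12 - 1*4 = 12 - 4 = 8)
(M - 52)*O(V, 1/(-11)) = (8 - 52)*8 = -44*8 = -352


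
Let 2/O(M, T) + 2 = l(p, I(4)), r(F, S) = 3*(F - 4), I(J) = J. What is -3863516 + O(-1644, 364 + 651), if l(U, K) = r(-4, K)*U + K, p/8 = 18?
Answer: -6672292133/1727 ≈ -3.8635e+6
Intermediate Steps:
r(F, S) = -12 + 3*F (r(F, S) = 3*(-4 + F) = -12 + 3*F)
p = 144 (p = 8*18 = 144)
l(U, K) = K - 24*U (l(U, K) = (-12 + 3*(-4))*U + K = (-12 - 12)*U + K = -24*U + K = K - 24*U)
O(M, T) = -1/1727 (O(M, T) = 2/(-2 + (4 - 24*144)) = 2/(-2 + (4 - 3456)) = 2/(-2 - 3452) = 2/(-3454) = 2*(-1/3454) = -1/1727)
-3863516 + O(-1644, 364 + 651) = -3863516 - 1/1727 = -6672292133/1727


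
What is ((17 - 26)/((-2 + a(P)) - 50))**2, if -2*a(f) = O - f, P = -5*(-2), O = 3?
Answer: 324/9409 ≈ 0.034435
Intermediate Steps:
P = 10
a(f) = -3/2 + f/2 (a(f) = -(3 - f)/2 = -3/2 + f/2)
((17 - 26)/((-2 + a(P)) - 50))**2 = ((17 - 26)/((-2 + (-3/2 + (1/2)*10)) - 50))**2 = (-9/((-2 + (-3/2 + 5)) - 50))**2 = (-9/((-2 + 7/2) - 50))**2 = (-9/(3/2 - 50))**2 = (-9/(-97/2))**2 = (-9*(-2/97))**2 = (18/97)**2 = 324/9409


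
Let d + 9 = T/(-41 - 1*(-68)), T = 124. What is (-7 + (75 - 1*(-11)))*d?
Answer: -9401/27 ≈ -348.19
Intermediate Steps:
d = -119/27 (d = -9 + 124/(-41 - 1*(-68)) = -9 + 124/(-41 + 68) = -9 + 124/27 = -119/27 ≈ -4.4074)
(-7 + (75 - 1*(-11)))*d = (-7 + (75 - 1*(-11)))*(-119/27) = (-7 + (75 + 11))*(-119/27) = (-7 + 86)*(-119/27) = 79*(-119/27) = -9401/27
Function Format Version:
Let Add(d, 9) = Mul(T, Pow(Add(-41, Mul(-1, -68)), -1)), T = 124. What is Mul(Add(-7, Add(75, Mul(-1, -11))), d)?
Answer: Rational(-9401, 27) ≈ -348.19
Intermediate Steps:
d = Rational(-119, 27) (d = Add(-9, Mul(124, Pow(Add(-41, Mul(-1, -68)), -1))) = Add(-9, Mul(124, Pow(Add(-41, 68), -1))) = Add(-9, Mul(124, Pow(27, -1))) = Add(-9, Mul(124, Rational(1, 27))) = Add(-9, Rational(124, 27)) = Rational(-119, 27) ≈ -4.4074)
Mul(Add(-7, Add(75, Mul(-1, -11))), d) = Mul(Add(-7, Add(75, Mul(-1, -11))), Rational(-119, 27)) = Mul(Add(-7, Add(75, 11)), Rational(-119, 27)) = Mul(Add(-7, 86), Rational(-119, 27)) = Mul(79, Rational(-119, 27)) = Rational(-9401, 27)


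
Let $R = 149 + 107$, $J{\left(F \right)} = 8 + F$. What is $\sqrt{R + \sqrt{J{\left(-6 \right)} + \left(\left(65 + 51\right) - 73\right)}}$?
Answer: $\sqrt{256 + 3 \sqrt{5}} \approx 16.208$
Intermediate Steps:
$R = 256$
$\sqrt{R + \sqrt{J{\left(-6 \right)} + \left(\left(65 + 51\right) - 73\right)}} = \sqrt{256 + \sqrt{\left(8 - 6\right) + \left(\left(65 + 51\right) - 73\right)}} = \sqrt{256 + \sqrt{2 + \left(116 - 73\right)}} = \sqrt{256 + \sqrt{2 + 43}} = \sqrt{256 + \sqrt{45}} = \sqrt{256 + 3 \sqrt{5}}$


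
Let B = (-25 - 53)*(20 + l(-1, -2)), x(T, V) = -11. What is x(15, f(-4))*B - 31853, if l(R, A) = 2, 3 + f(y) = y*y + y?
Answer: -12977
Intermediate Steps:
f(y) = -3 + y + y**2 (f(y) = -3 + (y*y + y) = -3 + (y**2 + y) = -3 + (y + y**2) = -3 + y + y**2)
B = -1716 (B = (-25 - 53)*(20 + 2) = -78*22 = -1716)
x(15, f(-4))*B - 31853 = -11*(-1716) - 31853 = 18876 - 31853 = -12977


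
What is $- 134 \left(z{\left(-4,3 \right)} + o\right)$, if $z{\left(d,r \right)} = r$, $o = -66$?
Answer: $8442$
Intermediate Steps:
$- 134 \left(z{\left(-4,3 \right)} + o\right) = - 134 \left(3 - 66\right) = \left(-134\right) \left(-63\right) = 8442$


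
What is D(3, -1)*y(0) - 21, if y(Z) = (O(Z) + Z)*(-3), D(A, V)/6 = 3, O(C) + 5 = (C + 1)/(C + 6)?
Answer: 240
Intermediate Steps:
O(C) = -5 + (1 + C)/(6 + C) (O(C) = -5 + (C + 1)/(C + 6) = -5 + (1 + C)/(6 + C))
D(A, V) = 18 (D(A, V) = 6*3 = 18)
y(Z) = -3*Z - 3*(-29 - 4*Z)/(6 + Z) (y(Z) = ((-29 - 4*Z)/(6 + Z) + Z)*(-3) = (Z + (-29 - 4*Z)/(6 + Z))*(-3) = -3*Z - 3*(-29 - 4*Z)/(6 + Z))
D(3, -1)*y(0) - 21 = 18*(3*(29 - 1*0² - 2*0)/(6 + 0)) - 21 = 18*(3*(29 - 1*0 + 0)/6) - 21 = 18*(3*(⅙)*(29 + 0 + 0)) - 21 = 18*(3*(⅙)*29) - 21 = 18*(29/2) - 21 = 261 - 21 = 240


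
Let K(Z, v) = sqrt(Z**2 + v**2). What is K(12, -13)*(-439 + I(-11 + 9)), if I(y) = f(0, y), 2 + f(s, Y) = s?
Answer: -441*sqrt(313) ≈ -7802.1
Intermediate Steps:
f(s, Y) = -2 + s
I(y) = -2 (I(y) = -2 + 0 = -2)
K(12, -13)*(-439 + I(-11 + 9)) = sqrt(12**2 + (-13)**2)*(-439 - 2) = sqrt(144 + 169)*(-441) = sqrt(313)*(-441) = -441*sqrt(313)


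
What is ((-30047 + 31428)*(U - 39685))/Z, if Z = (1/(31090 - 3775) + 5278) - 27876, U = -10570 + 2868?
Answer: 1787533124805/617264369 ≈ 2895.9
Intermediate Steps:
U = -7702
Z = -617264369/27315 (Z = (1/27315 + 5278) - 27876 = 144168571/27315 - 27876 = -617264369/27315 ≈ -22598.)
((-30047 + 31428)*(U - 39685))/Z = ((-30047 + 31428)*(-7702 - 39685))/(-617264369/27315) = (1381*(-47387))*(-27315/617264369) = -65441447*(-27315/617264369) = 1787533124805/617264369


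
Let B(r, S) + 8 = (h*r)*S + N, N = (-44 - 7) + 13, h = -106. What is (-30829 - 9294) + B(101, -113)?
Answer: 1169609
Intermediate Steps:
N = -38 (N = -51 + 13 = -38)
B(r, S) = -46 - 106*S*r (B(r, S) = -8 + ((-106*r)*S - 38) = -8 + (-106*S*r - 38) = -8 + (-38 - 106*S*r) = -46 - 106*S*r)
(-30829 - 9294) + B(101, -113) = (-30829 - 9294) + (-46 - 106*(-113)*101) = -40123 + (-46 + 1209778) = -40123 + 1209732 = 1169609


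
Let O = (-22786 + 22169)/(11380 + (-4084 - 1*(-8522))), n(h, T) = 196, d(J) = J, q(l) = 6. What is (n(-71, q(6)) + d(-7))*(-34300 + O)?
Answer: -102543465213/15818 ≈ -6.4827e+6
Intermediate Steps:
O = -617/15818 (O = -617/(11380 + (-4084 + 8522)) = -617/(11380 + 4438) = -617/15818 ≈ -0.039006)
(n(-71, q(6)) + d(-7))*(-34300 + O) = (196 - 7)*(-34300 - 617/15818) = 189*(-542558017/15818) = -102543465213/15818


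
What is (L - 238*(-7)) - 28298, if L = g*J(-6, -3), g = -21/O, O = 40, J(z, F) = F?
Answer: -1065217/40 ≈ -26630.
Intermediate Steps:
g = -21/40 ≈ -0.52500
L = 63/40 (L = -21/40*(-3) = 63/40 ≈ 1.5750)
(L - 238*(-7)) - 28298 = (63/40 - 238*(-7)) - 28298 = (63/40 + 1666) - 28298 = 66703/40 - 28298 = -1065217/40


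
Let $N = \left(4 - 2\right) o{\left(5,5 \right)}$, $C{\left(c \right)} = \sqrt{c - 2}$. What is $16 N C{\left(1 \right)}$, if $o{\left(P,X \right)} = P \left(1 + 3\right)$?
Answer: $640 i \approx 640.0 i$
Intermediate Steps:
$o{\left(P,X \right)} = 4 P$ ($o{\left(P,X \right)} = P 4 = 4 P$)
$C{\left(c \right)} = \sqrt{-2 + c}$
$N = 40$ ($N = \left(4 - 2\right) 4 \cdot 5 = 2 \cdot 20 = 40$)
$16 N C{\left(1 \right)} = 16 \cdot 40 \sqrt{-2 + 1} = 640 \sqrt{-1} = 640 i$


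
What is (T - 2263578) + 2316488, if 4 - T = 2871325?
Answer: -2818411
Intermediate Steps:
T = -2871321 (T = 4 - 1*2871325 = 4 - 2871325 = -2871321)
(T - 2263578) + 2316488 = (-2871321 - 2263578) + 2316488 = -5134899 + 2316488 = -2818411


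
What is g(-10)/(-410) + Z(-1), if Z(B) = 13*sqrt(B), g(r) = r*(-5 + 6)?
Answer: 1/41 + 13*I ≈ 0.02439 + 13.0*I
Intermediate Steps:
g(r) = r (g(r) = r*1 = r)
g(-10)/(-410) + Z(-1) = -10/(-410) + 13*sqrt(-1) = -10*(-1/410) + 13*I = 1/41 + 13*I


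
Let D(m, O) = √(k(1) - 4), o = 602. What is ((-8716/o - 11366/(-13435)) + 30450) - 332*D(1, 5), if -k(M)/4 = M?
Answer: 123082692186/4043935 - 664*I*√2 ≈ 30436.0 - 939.04*I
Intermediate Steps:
k(M) = -4*M
D(m, O) = 2*I*√2 (D(m, O) = √(-4*1 - 4) = √(-4 - 4) = √(-8) = 2*I*√2)
((-8716/o - 11366/(-13435)) + 30450) - 332*D(1, 5) = ((-8716/602 - 11366/(-13435)) + 30450) - 664*I*√2 = ((-8716*1/602 - 11366*(-1/13435)) + 30450) - 664*I*√2 = ((-4358/301 + 11366/13435) + 30450) - 664*I*√2 = (-55128564/4043935 + 30450) - 664*I*√2 = 123082692186/4043935 - 664*I*√2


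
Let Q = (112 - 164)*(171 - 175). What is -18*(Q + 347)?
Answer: -9990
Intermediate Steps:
Q = 208 (Q = -52*(-4) = 208)
-18*(Q + 347) = -18*(208 + 347) = -18*555 = -9990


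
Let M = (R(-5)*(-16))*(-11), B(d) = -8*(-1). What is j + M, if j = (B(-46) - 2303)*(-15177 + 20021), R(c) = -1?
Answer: -11117156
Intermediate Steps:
B(d) = 8
j = -11116980 (j = (8 - 2303)*(-15177 + 20021) = -2295*4844 = -11116980)
M = -176 (M = -1*(-16)*(-11) = 16*(-11) = -176)
j + M = -11116980 - 176 = -11117156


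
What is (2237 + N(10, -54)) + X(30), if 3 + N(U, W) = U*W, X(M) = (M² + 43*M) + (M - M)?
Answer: 3884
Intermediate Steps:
X(M) = M² + 43*M (X(M) = (M² + 43*M) + 0 = M² + 43*M)
N(U, W) = -3 + U*W
(2237 + N(10, -54)) + X(30) = (2237 + (-3 + 10*(-54))) + 30*(43 + 30) = (2237 + (-3 - 540)) + 30*73 = (2237 - 543) + 2190 = 1694 + 2190 = 3884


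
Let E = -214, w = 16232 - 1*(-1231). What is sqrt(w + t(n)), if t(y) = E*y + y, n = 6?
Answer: sqrt(16185) ≈ 127.22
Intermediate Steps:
w = 17463 (w = 16232 + 1231 = 17463)
t(y) = -213*y (t(y) = -214*y + y = -213*y)
sqrt(w + t(n)) = sqrt(17463 - 213*6) = sqrt(17463 - 1278) = sqrt(16185)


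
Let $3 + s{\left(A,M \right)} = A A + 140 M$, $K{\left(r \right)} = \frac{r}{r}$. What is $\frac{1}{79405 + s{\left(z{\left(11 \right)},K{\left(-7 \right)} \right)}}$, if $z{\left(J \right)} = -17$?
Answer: $\frac{1}{79831} \approx 1.2526 \cdot 10^{-5}$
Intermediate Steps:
$K{\left(r \right)} = 1$
$s{\left(A,M \right)} = -3 + A^{2} + 140 M$ ($s{\left(A,M \right)} = -3 + \left(A A + 140 M\right) = -3 + \left(A^{2} + 140 M\right) = -3 + A^{2} + 140 M$)
$\frac{1}{79405 + s{\left(z{\left(11 \right)},K{\left(-7 \right)} \right)}} = \frac{1}{79405 + \left(-3 + \left(-17\right)^{2} + 140 \cdot 1\right)} = \frac{1}{79405 + \left(-3 + 289 + 140\right)} = \frac{1}{79405 + 426} = \frac{1}{79831}$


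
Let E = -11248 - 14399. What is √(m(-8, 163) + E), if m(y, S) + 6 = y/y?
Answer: 22*I*√53 ≈ 160.16*I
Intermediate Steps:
m(y, S) = -5 (m(y, S) = -6 + y/y = -6 + 1 = -5)
E = -25647
√(m(-8, 163) + E) = √(-5 - 25647) = √(-25652) = 22*I*√53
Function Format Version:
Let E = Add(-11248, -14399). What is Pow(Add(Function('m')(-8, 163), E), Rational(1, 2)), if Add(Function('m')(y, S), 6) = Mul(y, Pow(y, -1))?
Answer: Mul(22, I, Pow(53, Rational(1, 2))) ≈ Mul(160.16, I)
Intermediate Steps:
Function('m')(y, S) = -5 (Function('m')(y, S) = Add(-6, Mul(y, Pow(y, -1))) = Add(-6, 1) = -5)
E = -25647
Pow(Add(Function('m')(-8, 163), E), Rational(1, 2)) = Pow(Add(-5, -25647), Rational(1, 2)) = Pow(-25652, Rational(1, 2)) = Mul(22, I, Pow(53, Rational(1, 2)))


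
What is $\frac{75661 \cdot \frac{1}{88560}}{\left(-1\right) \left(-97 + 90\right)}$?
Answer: $\frac{75661}{619920} \approx 0.12205$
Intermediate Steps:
$\frac{75661 \cdot \frac{1}{88560}}{\left(-1\right) \left(-97 + 90\right)} = \frac{75661 \cdot \frac{1}{88560}}{\left(-1\right) \left(-7\right)} = \frac{75661}{88560 \cdot 7} = \frac{75661}{88560} \cdot \frac{1}{7} = \frac{75661}{619920}$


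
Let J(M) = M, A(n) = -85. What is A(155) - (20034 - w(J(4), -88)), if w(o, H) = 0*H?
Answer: -20119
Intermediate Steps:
w(o, H) = 0
A(155) - (20034 - w(J(4), -88)) = -85 - (20034 - 1*0) = -85 - (20034 + 0) = -85 - 1*20034 = -85 - 20034 = -20119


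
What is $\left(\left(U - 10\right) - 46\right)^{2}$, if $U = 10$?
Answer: $2116$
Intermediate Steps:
$\left(\left(U - 10\right) - 46\right)^{2} = \left(\left(10 - 10\right) - 46\right)^{2} = \left(0 - 46\right)^{2} = \left(-46\right)^{2} = 2116$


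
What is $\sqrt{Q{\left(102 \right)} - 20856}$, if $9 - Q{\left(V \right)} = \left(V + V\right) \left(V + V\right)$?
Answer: $i \sqrt{62463} \approx 249.93 i$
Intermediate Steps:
$Q{\left(V \right)} = 9 - 4 V^{2}$ ($Q{\left(V \right)} = 9 - \left(V + V\right) \left(V + V\right) = 9 - 2 V 2 V = 9 - 4 V^{2}$)
$\sqrt{Q{\left(102 \right)} - 20856} = \sqrt{\left(9 - 4 \cdot 102^{2}\right) - 20856} = \sqrt{\left(9 - 41616\right) - 20856} = \sqrt{-41607 - 20856} = \sqrt{-62463} = i \sqrt{62463}$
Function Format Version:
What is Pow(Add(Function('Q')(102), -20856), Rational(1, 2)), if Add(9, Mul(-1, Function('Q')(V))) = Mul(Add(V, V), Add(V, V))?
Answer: Mul(I, Pow(62463, Rational(1, 2))) ≈ Mul(249.93, I)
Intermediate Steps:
Function('Q')(V) = Add(9, Mul(-4, Pow(V, 2))) (Function('Q')(V) = Add(9, Mul(-1, Mul(Add(V, V), Add(V, V)))) = Add(9, Mul(-1, Mul(Mul(2, V), Mul(2, V)))) = Add(9, Mul(-1, Mul(4, Pow(V, 2)))) = Add(9, Mul(-4, Pow(V, 2))))
Pow(Add(Function('Q')(102), -20856), Rational(1, 2)) = Pow(Add(Add(9, Mul(-4, Pow(102, 2))), -20856), Rational(1, 2)) = Pow(Add(Add(9, Mul(-4, 10404)), -20856), Rational(1, 2)) = Pow(Add(Add(9, -41616), -20856), Rational(1, 2)) = Pow(Add(-41607, -20856), Rational(1, 2)) = Pow(-62463, Rational(1, 2)) = Mul(I, Pow(62463, Rational(1, 2)))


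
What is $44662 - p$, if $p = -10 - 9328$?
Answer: $54000$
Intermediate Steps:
$p = -9338$ ($p = -10 - 9328 = -9338$)
$44662 - p = 44662 - -9338 = 44662 + 9338 = 54000$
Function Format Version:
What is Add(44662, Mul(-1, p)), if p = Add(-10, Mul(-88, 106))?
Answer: 54000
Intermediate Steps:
p = -9338 (p = Add(-10, -9328) = -9338)
Add(44662, Mul(-1, p)) = Add(44662, Mul(-1, -9338)) = Add(44662, 9338) = 54000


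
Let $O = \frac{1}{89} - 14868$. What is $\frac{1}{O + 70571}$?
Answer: $\frac{89}{4957568} \approx 1.7952 \cdot 10^{-5}$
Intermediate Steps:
$O = - \frac{1323251}{89}$ ($O = \frac{1}{89} - 14868 = - \frac{1323251}{89} \approx -14868.0$)
$\frac{1}{O + 70571} = \frac{1}{- \frac{1323251}{89} + 70571} = \frac{1}{\frac{4957568}{89}} = \frac{89}{4957568}$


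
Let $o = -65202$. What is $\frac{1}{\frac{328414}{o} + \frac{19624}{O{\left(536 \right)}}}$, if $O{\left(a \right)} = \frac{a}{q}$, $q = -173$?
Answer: $- \frac{2184267}{13845855638} \approx -0.00015776$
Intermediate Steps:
$O{\left(a \right)} = - \frac{a}{173}$ ($O{\left(a \right)} = \frac{a}{-173} = a \left(- \frac{1}{173}\right) = - \frac{a}{173}$)
$\frac{1}{\frac{328414}{o} + \frac{19624}{O{\left(536 \right)}}} = \frac{1}{\frac{328414}{-65202} + \frac{19624}{\left(- \frac{1}{173}\right) 536}} = \frac{1}{328414 \left(- \frac{1}{65202}\right) + \frac{19624}{- \frac{536}{173}}} = \frac{1}{- \frac{164207}{32601} + 19624 \left(- \frac{173}{536}\right)} = \frac{1}{- \frac{164207}{32601} - \frac{424369}{67}} = \frac{1}{- \frac{13845855638}{2184267}} = - \frac{2184267}{13845855638}$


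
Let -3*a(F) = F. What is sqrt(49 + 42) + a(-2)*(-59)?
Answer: -118/3 + sqrt(91) ≈ -29.794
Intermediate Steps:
a(F) = -F/3
sqrt(49 + 42) + a(-2)*(-59) = sqrt(49 + 42) - 1/3*(-2)*(-59) = sqrt(91) + (2/3)*(-59) = sqrt(91) - 118/3 = -118/3 + sqrt(91)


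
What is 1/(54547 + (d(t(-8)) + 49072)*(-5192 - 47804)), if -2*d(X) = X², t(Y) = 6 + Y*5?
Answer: -1/2569933477 ≈ -3.8911e-10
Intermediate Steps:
t(Y) = 6 + 5*Y
d(X) = -X²/2
1/(54547 + (d(t(-8)) + 49072)*(-5192 - 47804)) = 1/(54547 + (-(6 + 5*(-8))²/2 + 49072)*(-5192 - 47804)) = 1/(54547 + (-(6 - 40)²/2 + 49072)*(-52996)) = 1/(54547 + (-½*(-34)² + 49072)*(-52996)) = 1/(54547 + (-½*1156 + 49072)*(-52996)) = 1/(54547 + (-578 + 49072)*(-52996)) = 1/(54547 + 48494*(-52996)) = 1/(54547 - 2569988024) = 1/(-2569933477) = -1/2569933477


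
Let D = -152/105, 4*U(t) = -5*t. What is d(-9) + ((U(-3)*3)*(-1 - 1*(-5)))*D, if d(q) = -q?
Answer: -393/7 ≈ -56.143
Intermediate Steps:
U(t) = -5*t/4 (U(t) = (-5*t)/4 = -5*t/4)
D = -152/105 (D = -152*1/105 = -152/105 ≈ -1.4476)
d(-9) + ((U(-3)*3)*(-1 - 1*(-5)))*D = -1*(-9) + ((-5/4*(-3)*3)*(-1 - 1*(-5)))*(-152/105) = 9 + (((15/4)*3)*(-1 + 5))*(-152/105) = 9 + ((45/4)*4)*(-152/105) = 9 + 45*(-152/105) = 9 - 456/7 = -393/7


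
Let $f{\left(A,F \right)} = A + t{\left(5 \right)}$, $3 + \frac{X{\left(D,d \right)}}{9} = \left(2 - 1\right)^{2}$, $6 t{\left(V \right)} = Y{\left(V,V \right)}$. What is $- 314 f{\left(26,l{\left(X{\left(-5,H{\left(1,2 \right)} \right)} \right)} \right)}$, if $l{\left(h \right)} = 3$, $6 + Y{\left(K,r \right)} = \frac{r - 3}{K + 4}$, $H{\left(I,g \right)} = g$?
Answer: $- \frac{212264}{27} \approx -7861.6$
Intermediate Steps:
$Y{\left(K,r \right)} = -6 + \frac{-3 + r}{4 + K}$ ($Y{\left(K,r \right)} = -6 + \frac{r - 3}{K + 4} = -6 + \frac{-3 + r}{4 + K}$)
$t{\left(V \right)} = \frac{-27 - 5 V}{6 \left(4 + V\right)}$ ($t{\left(V \right)} = \frac{\frac{1}{4 + V} \left(-27 + V - 6 V\right)}{6} = \frac{\frac{1}{4 + V} \left(-27 - 5 V\right)}{6} = \frac{-27 - 5 V}{6 \left(4 + V\right)}$)
$X{\left(D,d \right)} = -18$ ($X{\left(D,d \right)} = -27 + 9 \left(2 - 1\right)^{2} = -27 + 9 \cdot 1^{2} = -27 + 9 \cdot 1 = -27 + 9 = -18$)
$f{\left(A,F \right)} = - \frac{26}{27} + A$ ($f{\left(A,F \right)} = A + \frac{-27 - 25}{6 \left(4 + 5\right)} = A + \frac{-27 - 25}{6 \cdot 9} = A + \frac{1}{6} \cdot \frac{1}{9} \left(-52\right) = A - \frac{26}{27} = - \frac{26}{27} + A$)
$- 314 f{\left(26,l{\left(X{\left(-5,H{\left(1,2 \right)} \right)} \right)} \right)} = - 314 \left(- \frac{26}{27} + 26\right) = \left(-314\right) \frac{676}{27} = - \frac{212264}{27}$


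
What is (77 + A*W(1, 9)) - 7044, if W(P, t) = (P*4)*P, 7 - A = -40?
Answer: -6779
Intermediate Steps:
A = 47 (A = 7 - 1*(-40) = 7 + 40 = 47)
W(P, t) = 4*P² (W(P, t) = (4*P)*P = 4*P²)
(77 + A*W(1, 9)) - 7044 = (77 + 47*(4*1²)) - 7044 = (77 + 47*(4*1)) - 7044 = (77 + 47*4) - 7044 = (77 + 188) - 7044 = 265 - 7044 = -6779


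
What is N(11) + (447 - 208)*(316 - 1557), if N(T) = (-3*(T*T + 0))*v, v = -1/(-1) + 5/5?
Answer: -297325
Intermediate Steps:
v = 2 (v = -1*(-1) + 5*(1/5) = 1 + 1 = 2)
N(T) = -6*T**2 (N(T) = -3*(T*T + 0)*2 = -3*(T**2 + 0)*2 = -3*T**2*2 = -6*T**2)
N(11) + (447 - 208)*(316 - 1557) = -6*11**2 + (447 - 208)*(316 - 1557) = -6*121 + 239*(-1241) = -726 - 296599 = -297325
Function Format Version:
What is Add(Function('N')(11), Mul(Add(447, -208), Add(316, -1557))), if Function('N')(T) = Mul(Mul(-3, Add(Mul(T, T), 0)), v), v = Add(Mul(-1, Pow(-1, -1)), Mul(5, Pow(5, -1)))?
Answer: -297325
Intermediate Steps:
v = 2 (v = Add(Mul(-1, -1), Mul(5, Rational(1, 5))) = Add(1, 1) = 2)
Function('N')(T) = Mul(-6, Pow(T, 2)) (Function('N')(T) = Mul(Mul(-3, Add(Mul(T, T), 0)), 2) = Mul(Mul(-3, Add(Pow(T, 2), 0)), 2) = Mul(Mul(-3, Pow(T, 2)), 2) = Mul(-6, Pow(T, 2)))
Add(Function('N')(11), Mul(Add(447, -208), Add(316, -1557))) = Add(Mul(-6, Pow(11, 2)), Mul(Add(447, -208), Add(316, -1557))) = Add(Mul(-6, 121), Mul(239, -1241)) = Add(-726, -296599) = -297325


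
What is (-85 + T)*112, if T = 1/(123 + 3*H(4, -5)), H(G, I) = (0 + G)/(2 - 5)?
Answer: -161824/17 ≈ -9519.1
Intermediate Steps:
H(G, I) = -G/3 (H(G, I) = G/(-3) = G*(-⅓) = -G/3)
T = 1/119 (T = 1/(123 + 3*(-⅓*4)) = 1/(123 + 3*(-4/3)) = 1/(123 - 4) = 1/119 ≈ 0.0084034)
(-85 + T)*112 = (-85 + 1/119)*112 = -10114/119*112 = -161824/17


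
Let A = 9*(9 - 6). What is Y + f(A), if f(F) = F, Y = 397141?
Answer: 397168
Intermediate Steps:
A = 27 (A = 9*3 = 27)
Y + f(A) = 397141 + 27 = 397168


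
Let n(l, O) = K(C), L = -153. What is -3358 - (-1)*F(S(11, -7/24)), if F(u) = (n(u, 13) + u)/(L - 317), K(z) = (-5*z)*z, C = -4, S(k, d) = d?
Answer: -805879/240 ≈ -3357.8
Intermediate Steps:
K(z) = -5*z²
n(l, O) = -80 (n(l, O) = -5*(-4)² = -5*16 = -80)
F(u) = 8/47 - u/470 (F(u) = (-80 + u)/(-153 - 317) = (-80 + u)/(-470) = (-80 + u)*(-1/470) = 8/47 - u/470)
-3358 - (-1)*F(S(11, -7/24)) = -3358 - (-1)*(8/47 - (-7)/(470*24)) = -3358 - (-1)*(8/47 - 1/470*(-7/24)) = -3358 - (-1)*(8/47 + 7/11280) = -3358 - (-1)*41/240 = -3358 - 1*(-41/240) = -3358 + 41/240 = -805879/240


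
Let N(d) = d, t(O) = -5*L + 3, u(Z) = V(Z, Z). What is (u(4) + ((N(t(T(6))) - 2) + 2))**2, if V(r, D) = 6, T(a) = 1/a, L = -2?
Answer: 361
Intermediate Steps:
T(a) = 1/a
u(Z) = 6
t(O) = 13 (t(O) = -5*(-2) + 3 = 10 + 3 = 13)
(u(4) + ((N(t(T(6))) - 2) + 2))**2 = (6 + ((13 - 2) + 2))**2 = (6 + (11 + 2))**2 = (6 + 13)**2 = 19**2 = 361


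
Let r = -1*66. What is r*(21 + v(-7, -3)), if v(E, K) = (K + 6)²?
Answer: -1980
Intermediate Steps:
v(E, K) = (6 + K)²
r = -66
r*(21 + v(-7, -3)) = -66*(21 + (6 - 3)²) = -66*(21 + 3²) = -66*(21 + 9) = -66*30 = -1980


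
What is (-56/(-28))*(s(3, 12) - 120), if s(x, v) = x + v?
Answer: -210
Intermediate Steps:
s(x, v) = v + x
(-56/(-28))*(s(3, 12) - 120) = (-56/(-28))*((12 + 3) - 120) = (-56*(-1/28))*(15 - 120) = 2*(-105) = -210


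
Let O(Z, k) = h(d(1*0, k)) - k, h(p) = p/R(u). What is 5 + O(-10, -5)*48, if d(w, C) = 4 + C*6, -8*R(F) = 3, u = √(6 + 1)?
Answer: 3573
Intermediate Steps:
u = √7 ≈ 2.6458
R(F) = -3/8 (R(F) = -⅛*3 = -3/8)
d(w, C) = 4 + 6*C
h(p) = -8*p/3 (h(p) = p/(-3/8) = p*(-8/3) = -8*p/3)
O(Z, k) = -32/3 - 17*k (O(Z, k) = -8*(4 + 6*k)/3 - k = (-32/3 - 16*k) - k = -32/3 - 17*k)
5 + O(-10, -5)*48 = 5 + (-32/3 - 17*(-5))*48 = 5 + (-32/3 + 85)*48 = 5 + (223/3)*48 = 5 + 3568 = 3573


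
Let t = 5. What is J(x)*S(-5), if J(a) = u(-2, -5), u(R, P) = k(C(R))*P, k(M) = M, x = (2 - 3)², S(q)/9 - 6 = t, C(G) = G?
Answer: 990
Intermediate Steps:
S(q) = 99 (S(q) = 54 + 9*5 = 54 + 45 = 99)
x = 1 (x = (-1)² = 1)
u(R, P) = P*R (u(R, P) = R*P = P*R)
J(a) = 10 (J(a) = -5*(-2) = 10)
J(x)*S(-5) = 10*99 = 990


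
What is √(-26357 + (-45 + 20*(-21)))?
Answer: I*√26822 ≈ 163.77*I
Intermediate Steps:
√(-26357 + (-45 + 20*(-21))) = √(-26357 + (-45 - 420)) = √(-26357 - 465) = √(-26822) = I*√26822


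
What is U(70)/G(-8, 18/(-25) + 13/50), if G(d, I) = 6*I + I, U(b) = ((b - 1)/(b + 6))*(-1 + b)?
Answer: -5175/266 ≈ -19.455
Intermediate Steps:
U(b) = (-1 + b)²/(6 + b) (U(b) = ((-1 + b)/(6 + b))*(-1 + b) = (-1 + b)²/(6 + b))
G(d, I) = 7*I
U(70)/G(-8, 18/(-25) + 13/50) = ((-1 + 70)²/(6 + 70))/((7*(18/(-25) + 13/50))) = (69²/76)/((7*(18*(-1/25) + 13*(1/50)))) = (4761*(1/76))/((7*(-18/25 + 13/50))) = 4761/(76*((7*(-23/50)))) = 4761/(76*(-161/50)) = (4761/76)*(-50/161) = -5175/266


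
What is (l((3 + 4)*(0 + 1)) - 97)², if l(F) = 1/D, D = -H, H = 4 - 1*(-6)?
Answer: 942841/100 ≈ 9428.4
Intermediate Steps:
H = 10 (H = 4 + 6 = 10)
D = -10 (D = -1*10 = -10)
l(F) = -⅒ (l(F) = 1/(-10) = -⅒)
(l((3 + 4)*(0 + 1)) - 97)² = (-⅒ - 97)² = (-971/10)² = 942841/100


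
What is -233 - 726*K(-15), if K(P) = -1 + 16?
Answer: -11123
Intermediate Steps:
K(P) = 15
-233 - 726*K(-15) = -233 - 726*15 = -233 - 10890 = -11123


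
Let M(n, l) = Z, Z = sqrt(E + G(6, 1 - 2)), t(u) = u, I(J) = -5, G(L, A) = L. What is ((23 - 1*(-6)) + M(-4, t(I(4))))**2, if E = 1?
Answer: (29 + sqrt(7))**2 ≈ 1001.5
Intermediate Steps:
Z = sqrt(7) (Z = sqrt(1 + 6) = sqrt(7) ≈ 2.6458)
M(n, l) = sqrt(7)
((23 - 1*(-6)) + M(-4, t(I(4))))**2 = ((23 - 1*(-6)) + sqrt(7))**2 = ((23 + 6) + sqrt(7))**2 = (29 + sqrt(7))**2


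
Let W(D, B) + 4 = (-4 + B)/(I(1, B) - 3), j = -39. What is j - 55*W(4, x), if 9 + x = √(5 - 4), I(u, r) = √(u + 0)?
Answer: -149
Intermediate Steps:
I(u, r) = √u
x = -8 (x = -9 + √(5 - 4) = -9 + √1 = -9 + 1 = -8)
W(D, B) = -2 - B/2 (W(D, B) = -4 + (-4 + B)/(√1 - 3) = -4 + (-4 + B)/(1 - 3) = -4 + (-4 + B)/(-2) = -4 + (-4 + B)*(-½) = -4 + (2 - B/2) = -2 - B/2)
j - 55*W(4, x) = -39 - 55*(-2 - ½*(-8)) = -39 - 55*(-2 + 4) = -39 - 55*2 = -39 - 110 = -149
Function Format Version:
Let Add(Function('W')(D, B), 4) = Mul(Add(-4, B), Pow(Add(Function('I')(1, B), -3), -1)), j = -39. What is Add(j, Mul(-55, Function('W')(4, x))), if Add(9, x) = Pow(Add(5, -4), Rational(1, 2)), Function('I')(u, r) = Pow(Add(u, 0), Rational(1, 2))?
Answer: -149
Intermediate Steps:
Function('I')(u, r) = Pow(u, Rational(1, 2))
x = -8 (x = Add(-9, Pow(Add(5, -4), Rational(1, 2))) = Add(-9, Pow(1, Rational(1, 2))) = Add(-9, 1) = -8)
Function('W')(D, B) = Add(-2, Mul(Rational(-1, 2), B)) (Function('W')(D, B) = Add(-4, Mul(Add(-4, B), Pow(Add(Pow(1, Rational(1, 2)), -3), -1))) = Add(-4, Mul(Add(-4, B), Pow(Add(1, -3), -1))) = Add(-4, Mul(Add(-4, B), Pow(-2, -1))) = Add(-4, Mul(Add(-4, B), Rational(-1, 2))) = Add(-4, Add(2, Mul(Rational(-1, 2), B))) = Add(-2, Mul(Rational(-1, 2), B)))
Add(j, Mul(-55, Function('W')(4, x))) = Add(-39, Mul(-55, Add(-2, Mul(Rational(-1, 2), -8)))) = Add(-39, Mul(-55, Add(-2, 4))) = Add(-39, Mul(-55, 2)) = Add(-39, -110) = -149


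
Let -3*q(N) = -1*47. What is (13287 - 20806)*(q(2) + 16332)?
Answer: -368754317/3 ≈ -1.2292e+8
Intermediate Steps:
q(N) = 47/3 (q(N) = -(-1)*47/3 = -⅓*(-47) = 47/3)
(13287 - 20806)*(q(2) + 16332) = (13287 - 20806)*(47/3 + 16332) = -7519*49043/3 = -368754317/3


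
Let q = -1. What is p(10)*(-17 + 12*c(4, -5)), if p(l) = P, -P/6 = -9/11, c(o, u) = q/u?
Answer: -3942/55 ≈ -71.673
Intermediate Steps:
c(o, u) = -1/u
P = 54/11 (P = -(-54)/11 = -6*(-9/11) = 54/11 ≈ 4.9091)
p(l) = 54/11
p(10)*(-17 + 12*c(4, -5)) = 54*(-17 + 12*(-1/(-5)))/11 = 54*(-17 + 12*(-1*(-⅕)))/11 = 54*(-17 + 12*(⅕))/11 = 54*(-17 + 12/5)/11 = (54/11)*(-73/5) = -3942/55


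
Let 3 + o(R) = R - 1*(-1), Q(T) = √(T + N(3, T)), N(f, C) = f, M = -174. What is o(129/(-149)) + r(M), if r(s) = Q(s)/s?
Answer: -427/149 - I*√19/58 ≈ -2.8658 - 0.075153*I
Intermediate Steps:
Q(T) = √(3 + T) (Q(T) = √(T + 3) = √(3 + T))
r(s) = √(3 + s)/s
o(R) = -2 + R (o(R) = -3 + (R - 1*(-1)) = -3 + (R + 1) = -3 + (1 + R) = -2 + R)
o(129/(-149)) + r(M) = (-2 + 129/(-149)) + √(3 - 174)/(-174) = (-2 + 129*(-1/149)) - I*√19/58 = (-2 - 129/149) - I*√19/58 = -427/149 - I*√19/58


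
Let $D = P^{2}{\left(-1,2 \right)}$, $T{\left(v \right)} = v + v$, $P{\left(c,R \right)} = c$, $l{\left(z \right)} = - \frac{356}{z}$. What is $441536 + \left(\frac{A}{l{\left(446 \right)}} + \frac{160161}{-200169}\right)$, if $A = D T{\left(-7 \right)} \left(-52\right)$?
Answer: $\frac{2616573190193}{5938347} \approx 4.4062 \cdot 10^{5}$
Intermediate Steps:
$T{\left(v \right)} = 2 v$
$D = 1$ ($D = \left(-1\right)^{2} = 1$)
$A = 728$ ($A = 1 \cdot 2 \left(-7\right) \left(-52\right) = 1 \left(-14\right) \left(-52\right) = \left(-14\right) \left(-52\right) = 728$)
$441536 + \left(\frac{A}{l{\left(446 \right)}} + \frac{160161}{-200169}\right) = 441536 + \left(\frac{728}{\left(-356\right) \frac{1}{446}} + \frac{160161}{-200169}\right) = 441536 + \left(\frac{728}{\left(-356\right) \frac{1}{446}} + 160161 \left(- \frac{1}{200169}\right)\right) = 441536 + \left(\frac{728}{- \frac{178}{223}} - \frac{53387}{66723}\right) = 441536 + \left(728 \left(- \frac{223}{178}\right) - \frac{53387}{66723}\right) = 441536 - \frac{5420790799}{5938347} = \frac{2616573190193}{5938347}$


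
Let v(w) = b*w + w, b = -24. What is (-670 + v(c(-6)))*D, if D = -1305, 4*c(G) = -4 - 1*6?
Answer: 1598625/2 ≈ 7.9931e+5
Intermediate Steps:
c(G) = -5/2 (c(G) = (-4 - 1*6)/4 = (-4 - 6)/4 = (¼)*(-10) = -5/2)
v(w) = -23*w (v(w) = -24*w + w = -23*w)
(-670 + v(c(-6)))*D = (-670 - 23*(-5/2))*(-1305) = (-670 + 115/2)*(-1305) = -1225/2*(-1305) = 1598625/2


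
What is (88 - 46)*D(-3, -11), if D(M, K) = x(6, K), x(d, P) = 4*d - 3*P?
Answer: 2394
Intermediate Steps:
x(d, P) = -3*P + 4*d
D(M, K) = 24 - 3*K (D(M, K) = -3*K + 4*6 = -3*K + 24 = 24 - 3*K)
(88 - 46)*D(-3, -11) = (88 - 46)*(24 - 3*(-11)) = 42*(24 + 33) = 42*57 = 2394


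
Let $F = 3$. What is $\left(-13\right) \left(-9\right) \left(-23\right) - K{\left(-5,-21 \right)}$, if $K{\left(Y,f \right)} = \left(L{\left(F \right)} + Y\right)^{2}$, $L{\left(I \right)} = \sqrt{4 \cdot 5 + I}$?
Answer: $-2739 + 10 \sqrt{23} \approx -2691.0$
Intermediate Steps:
$L{\left(I \right)} = \sqrt{20 + I}$
$K{\left(Y,f \right)} = \left(Y + \sqrt{23}\right)^{2}$ ($K{\left(Y,f \right)} = \left(\sqrt{20 + 3} + Y\right)^{2} = \left(\sqrt{23} + Y\right)^{2} = \left(Y + \sqrt{23}\right)^{2}$)
$\left(-13\right) \left(-9\right) \left(-23\right) - K{\left(-5,-21 \right)} = \left(-13\right) \left(-9\right) \left(-23\right) - \left(-5 + \sqrt{23}\right)^{2} = 117 \left(-23\right) - \left(-5 + \sqrt{23}\right)^{2} = -2691 - \left(-5 + \sqrt{23}\right)^{2}$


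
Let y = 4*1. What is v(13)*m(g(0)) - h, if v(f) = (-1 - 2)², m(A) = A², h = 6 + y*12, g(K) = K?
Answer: -54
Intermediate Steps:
y = 4
h = 54 (h = 6 + 4*12 = 6 + 48 = 54)
v(f) = 9 (v(f) = (-3)² = 9)
v(13)*m(g(0)) - h = 9*0² - 1*54 = 9*0 - 54 = 0 - 54 = -54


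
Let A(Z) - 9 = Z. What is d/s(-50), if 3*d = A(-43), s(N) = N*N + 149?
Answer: -34/7947 ≈ -0.0042783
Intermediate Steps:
A(Z) = 9 + Z
s(N) = 149 + N**2 (s(N) = N**2 + 149 = 149 + N**2)
d = -34/3 (d = (9 - 43)/3 = (1/3)*(-34) = -34/3 ≈ -11.333)
d/s(-50) = -34/(3*(149 + (-50)**2)) = -34/(3*(149 + 2500)) = -34/3/2649 = -34/3*1/2649 = -34/7947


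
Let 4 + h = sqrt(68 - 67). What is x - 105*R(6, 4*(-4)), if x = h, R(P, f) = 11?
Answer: -1158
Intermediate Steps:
h = -3 (h = -4 + sqrt(68 - 67) = -4 + sqrt(1) = -4 + 1 = -3)
x = -3
x - 105*R(6, 4*(-4)) = -3 - 105*11 = -3 - 1155 = -1158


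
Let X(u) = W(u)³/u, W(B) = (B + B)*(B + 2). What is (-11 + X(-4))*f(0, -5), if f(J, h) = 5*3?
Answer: -15525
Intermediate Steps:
f(J, h) = 15
W(B) = 2*B*(2 + B) (W(B) = (2*B)*(2 + B) = 2*B*(2 + B))
X(u) = 8*u²*(2 + u)³ (X(u) = (2*u*(2 + u))³/u = (8*u³*(2 + u)³)/u = 8*u²*(2 + u)³)
(-11 + X(-4))*f(0, -5) = (-11 + 8*(-4)²*(2 - 4)³)*15 = (-11 + 8*16*(-2)³)*15 = (-11 + 8*16*(-8))*15 = (-11 - 1024)*15 = -1035*15 = -15525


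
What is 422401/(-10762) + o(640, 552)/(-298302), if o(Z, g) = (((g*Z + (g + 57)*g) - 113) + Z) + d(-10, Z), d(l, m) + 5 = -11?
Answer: -33357100465/802581531 ≈ -41.562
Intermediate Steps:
d(l, m) = -16 (d(l, m) = -5 - 11 = -16)
o(Z, g) = -129 + Z + Z*g + g*(57 + g) (o(Z, g) = (((g*Z + (g + 57)*g) - 113) + Z) - 16 = (((Z*g + (57 + g)*g) - 113) + Z) - 16 = (((Z*g + g*(57 + g)) - 113) + Z) - 16 = ((-113 + Z*g + g*(57 + g)) + Z) - 16 = (-113 + Z + Z*g + g*(57 + g)) - 16 = -129 + Z + Z*g + g*(57 + g))
422401/(-10762) + o(640, 552)/(-298302) = 422401/(-10762) + (-129 + 640 + 552² + 57*552 + 640*552)/(-298302) = 422401*(-1/10762) + (-129 + 640 + 304704 + 31464 + 353280)*(-1/298302) = -422401/10762 + 689959*(-1/298302) = -422401/10762 - 689959/298302 = -33357100465/802581531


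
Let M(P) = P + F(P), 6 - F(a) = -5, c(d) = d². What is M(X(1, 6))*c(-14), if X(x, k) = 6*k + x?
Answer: 9408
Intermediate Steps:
X(x, k) = x + 6*k
F(a) = 11 (F(a) = 6 - 1*(-5) = 6 + 5 = 11)
M(P) = 11 + P (M(P) = P + 11 = 11 + P)
M(X(1, 6))*c(-14) = (11 + (1 + 6*6))*(-14)² = (11 + (1 + 36))*196 = (11 + 37)*196 = 48*196 = 9408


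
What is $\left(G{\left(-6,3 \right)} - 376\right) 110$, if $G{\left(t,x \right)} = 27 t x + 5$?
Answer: $-94270$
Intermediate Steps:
$G{\left(t,x \right)} = 5 + 27 t x$ ($G{\left(t,x \right)} = 27 t x + 5 = 5 + 27 t x$)
$\left(G{\left(-6,3 \right)} - 376\right) 110 = \left(\left(5 + 27 \left(-6\right) 3\right) - 376\right) 110 = \left(\left(5 - 486\right) - 376\right) 110 = \left(-481 - 376\right) 110 = \left(-857\right) 110 = -94270$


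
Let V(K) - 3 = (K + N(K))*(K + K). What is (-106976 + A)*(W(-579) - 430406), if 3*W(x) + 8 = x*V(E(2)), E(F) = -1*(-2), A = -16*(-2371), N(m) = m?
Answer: 89905752080/3 ≈ 2.9969e+10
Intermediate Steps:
A = 37936
E(F) = 2
V(K) = 3 + 4*K² (V(K) = 3 + (K + K)*(K + K) = 3 + (2*K)*(2*K) = 3 + 4*K²)
W(x) = -8/3 + 19*x/3 (W(x) = -8/3 + (x*(3 + 4*2²))/3 = -8/3 + (x*(3 + 4*4))/3 = -8/3 + (x*(3 + 16))/3 = -8/3 + (x*19)/3 = -8/3 + (19*x)/3 = -8/3 + 19*x/3)
(-106976 + A)*(W(-579) - 430406) = (-106976 + 37936)*((-8/3 + (19/3)*(-579)) - 430406) = -69040*((-8/3 - 3667) - 430406) = -69040*(-11009/3 - 430406) = -69040*(-1302227/3) = 89905752080/3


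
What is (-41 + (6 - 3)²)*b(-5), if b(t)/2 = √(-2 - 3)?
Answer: -64*I*√5 ≈ -143.11*I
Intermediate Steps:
b(t) = 2*I*√5 (b(t) = 2*√(-2 - 3) = 2*√(-5) = 2*(I*√5) = 2*I*√5)
(-41 + (6 - 3)²)*b(-5) = (-41 + (6 - 3)²)*(2*I*√5) = (-41 + 3²)*(2*I*√5) = (-41 + 9)*(2*I*√5) = -64*I*√5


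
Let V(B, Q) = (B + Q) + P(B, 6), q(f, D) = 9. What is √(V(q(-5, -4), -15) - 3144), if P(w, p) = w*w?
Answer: 3*I*√341 ≈ 55.399*I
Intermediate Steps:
P(w, p) = w²
V(B, Q) = B + Q + B² (V(B, Q) = (B + Q) + B² = B + Q + B²)
√(V(q(-5, -4), -15) - 3144) = √((9 - 15 + 9²) - 3144) = √((9 - 15 + 81) - 3144) = √(75 - 3144) = √(-3069) = 3*I*√341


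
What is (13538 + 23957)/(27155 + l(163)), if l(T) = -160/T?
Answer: 1222337/885221 ≈ 1.3808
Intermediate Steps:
(13538 + 23957)/(27155 + l(163)) = (13538 + 23957)/(27155 - 160/163) = 37495/(27155 - 160*1/163) = 37495/(27155 - 160/163) = 37495/(4426105/163) = 37495*(163/4426105) = 1222337/885221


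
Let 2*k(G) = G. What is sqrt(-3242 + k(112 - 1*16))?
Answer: I*sqrt(3194) ≈ 56.516*I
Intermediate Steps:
k(G) = G/2
sqrt(-3242 + k(112 - 1*16)) = sqrt(-3242 + (112 - 1*16)/2) = sqrt(-3242 + (112 - 16)/2) = sqrt(-3242 + (1/2)*96) = sqrt(-3242 + 48) = sqrt(-3194) = I*sqrt(3194)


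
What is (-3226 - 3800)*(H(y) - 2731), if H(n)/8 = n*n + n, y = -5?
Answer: 18063846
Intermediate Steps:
H(n) = 8*n + 8*n² (H(n) = 8*(n*n + n) = 8*(n² + n) = 8*(n + n²) = 8*n + 8*n²)
(-3226 - 3800)*(H(y) - 2731) = (-3226 - 3800)*(8*(-5)*(1 - 5) - 2731) = -7026*(8*(-5)*(-4) - 2731) = -7026*(160 - 2731) = -7026*(-2571) = 18063846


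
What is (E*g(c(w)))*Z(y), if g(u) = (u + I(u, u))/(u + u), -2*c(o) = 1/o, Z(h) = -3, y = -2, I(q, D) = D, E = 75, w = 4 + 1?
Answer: -225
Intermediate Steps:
w = 5
c(o) = -1/(2*o)
g(u) = 1 (g(u) = (u + u)/(u + u) = (2*u)/((2*u)) = (2*u)*(1/(2*u)) = 1)
(E*g(c(w)))*Z(y) = (75*1)*(-3) = 75*(-3) = -225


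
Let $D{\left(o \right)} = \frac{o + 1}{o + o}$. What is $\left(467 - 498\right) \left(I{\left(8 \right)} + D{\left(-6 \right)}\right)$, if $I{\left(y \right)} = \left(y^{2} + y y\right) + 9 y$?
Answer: $- \frac{74555}{12} \approx -6212.9$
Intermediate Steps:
$I{\left(y \right)} = 2 y^{2} + 9 y$ ($I{\left(y \right)} = \left(y^{2} + y^{2}\right) + 9 y = 2 y^{2} + 9 y$)
$D{\left(o \right)} = \frac{1 + o}{2 o}$
$\left(467 - 498\right) \left(I{\left(8 \right)} + D{\left(-6 \right)}\right) = \left(467 - 498\right) \left(8 \left(9 + 2 \cdot 8\right) + \frac{1 - 6}{2 \left(-6\right)}\right) = - 31 \left(8 \left(9 + 16\right) + \frac{1}{2} \left(- \frac{1}{6}\right) \left(-5\right)\right) = - 31 \left(8 \cdot 25 + \frac{5}{12}\right) = - 31 \left(200 + \frac{5}{12}\right) = \left(-31\right) \frac{2405}{12} = - \frac{74555}{12}$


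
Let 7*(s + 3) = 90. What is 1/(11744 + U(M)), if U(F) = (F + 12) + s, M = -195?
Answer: 7/80996 ≈ 8.6424e-5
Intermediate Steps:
s = 69/7 (s = -3 + (⅐)*90 = -3 + 90/7 = 69/7 ≈ 9.8571)
U(F) = 153/7 + F (U(F) = (F + 12) + 69/7 = (12 + F) + 69/7 = 153/7 + F)
1/(11744 + U(M)) = 1/(11744 + (153/7 - 195)) = 1/(11744 - 1212/7) = 1/(80996/7) = 7/80996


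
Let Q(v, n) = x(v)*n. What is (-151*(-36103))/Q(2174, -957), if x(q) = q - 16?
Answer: -5451553/2065206 ≈ -2.6397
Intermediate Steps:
x(q) = -16 + q
Q(v, n) = n*(-16 + v) (Q(v, n) = (-16 + v)*n = n*(-16 + v))
(-151*(-36103))/Q(2174, -957) = (-151*(-36103))/((-957*(-16 + 2174))) = 5451553/((-957*2158)) = 5451553/(-2065206) = 5451553*(-1/2065206) = -5451553/2065206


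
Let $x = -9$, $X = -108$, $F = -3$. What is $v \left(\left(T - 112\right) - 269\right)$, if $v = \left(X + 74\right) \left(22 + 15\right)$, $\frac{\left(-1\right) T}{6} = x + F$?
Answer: $388722$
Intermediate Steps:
$T = 72$ ($T = - 6 \left(-9 - 3\right) = \left(-6\right) \left(-12\right) = 72$)
$v = -1258$ ($v = \left(-108 + 74\right) \left(22 + 15\right) = \left(-34\right) 37 = -1258$)
$v \left(\left(T - 112\right) - 269\right) = - 1258 \left(\left(72 - 112\right) - 269\right) = - 1258 \left(-40 - 269\right) = \left(-1258\right) \left(-309\right) = 388722$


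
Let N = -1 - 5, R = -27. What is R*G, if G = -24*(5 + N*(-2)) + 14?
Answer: 10638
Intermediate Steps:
N = -6
G = -394 (G = -24*(5 - 6*(-2)) + 14 = -24*(5 + 12) + 14 = -24*17 + 14 = -408 + 14 = -394)
R*G = -27*(-394) = 10638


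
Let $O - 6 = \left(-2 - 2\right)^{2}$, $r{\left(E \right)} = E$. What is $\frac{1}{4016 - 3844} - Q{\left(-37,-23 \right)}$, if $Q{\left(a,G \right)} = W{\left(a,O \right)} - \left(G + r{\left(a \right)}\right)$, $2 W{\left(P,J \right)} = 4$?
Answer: $- \frac{10663}{172} \approx -61.994$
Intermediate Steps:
$O = 22$ ($O = 6 + \left(-2 - 2\right)^{2} = 6 + \left(-4\right)^{2} = 6 + 16 = 22$)
$W{\left(P,J \right)} = 2$ ($W{\left(P,J \right)} = \frac{1}{2} \cdot 4 = 2$)
$Q{\left(a,G \right)} = 2 - G - a$ ($Q{\left(a,G \right)} = 2 - \left(G + a\right) = 2 - G - a$)
$\frac{1}{4016 - 3844} - Q{\left(-37,-23 \right)} = \frac{1}{4016 - 3844} - \left(2 - -23 - -37\right) = \frac{1}{172} - \left(2 + 23 + 37\right) = \frac{1}{172} - 62 = - \frac{10663}{172}$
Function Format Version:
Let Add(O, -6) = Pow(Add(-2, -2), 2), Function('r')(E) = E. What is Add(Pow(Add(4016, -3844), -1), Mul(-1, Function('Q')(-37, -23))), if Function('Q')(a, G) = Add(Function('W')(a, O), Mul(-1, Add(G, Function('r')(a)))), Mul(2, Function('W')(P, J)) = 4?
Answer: Rational(-10663, 172) ≈ -61.994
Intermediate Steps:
O = 22 (O = Add(6, Pow(Add(-2, -2), 2)) = Add(6, Pow(-4, 2)) = Add(6, 16) = 22)
Function('W')(P, J) = 2 (Function('W')(P, J) = Mul(Rational(1, 2), 4) = 2)
Function('Q')(a, G) = Add(2, Mul(-1, G), Mul(-1, a)) (Function('Q')(a, G) = Add(2, Mul(-1, Add(G, a))) = Add(2, Add(Mul(-1, G), Mul(-1, a))) = Add(2, Mul(-1, G), Mul(-1, a)))
Add(Pow(Add(4016, -3844), -1), Mul(-1, Function('Q')(-37, -23))) = Add(Pow(Add(4016, -3844), -1), Mul(-1, Add(2, Mul(-1, -23), Mul(-1, -37)))) = Add(Pow(172, -1), Mul(-1, Add(2, 23, 37))) = Add(Rational(1, 172), Mul(-1, 62)) = Add(Rational(1, 172), -62) = Rational(-10663, 172)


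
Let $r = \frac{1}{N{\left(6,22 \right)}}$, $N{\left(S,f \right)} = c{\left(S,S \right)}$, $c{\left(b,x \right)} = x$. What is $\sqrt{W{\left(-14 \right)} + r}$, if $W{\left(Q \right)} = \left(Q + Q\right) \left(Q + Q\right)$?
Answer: $\frac{\sqrt{28230}}{6} \approx 28.003$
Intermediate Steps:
$N{\left(S,f \right)} = S$
$W{\left(Q \right)} = 4 Q^{2}$ ($W{\left(Q \right)} = 2 Q 2 Q = 4 Q^{2}$)
$r = \frac{1}{6} \approx 0.16667$
$\sqrt{W{\left(-14 \right)} + r} = \sqrt{4 \left(-14\right)^{2} + \frac{1}{6}} = \sqrt{4 \cdot 196 + \frac{1}{6}} = \sqrt{784 + \frac{1}{6}} = \sqrt{\frac{4705}{6}} = \frac{\sqrt{28230}}{6}$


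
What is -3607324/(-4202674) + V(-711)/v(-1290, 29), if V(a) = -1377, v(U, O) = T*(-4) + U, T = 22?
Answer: 768426755/413663198 ≈ 1.8576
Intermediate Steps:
v(U, O) = -88 + U (v(U, O) = 22*(-4) + U = -88 + U)
-3607324/(-4202674) + V(-711)/v(-1290, 29) = -3607324/(-4202674) - 1377/(-88 - 1290) = -3607324*(-1/4202674) - 1377/(-1378) = 257666/300191 - 1377*(-1/1378) = 257666/300191 + 1377/1378 = 768426755/413663198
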